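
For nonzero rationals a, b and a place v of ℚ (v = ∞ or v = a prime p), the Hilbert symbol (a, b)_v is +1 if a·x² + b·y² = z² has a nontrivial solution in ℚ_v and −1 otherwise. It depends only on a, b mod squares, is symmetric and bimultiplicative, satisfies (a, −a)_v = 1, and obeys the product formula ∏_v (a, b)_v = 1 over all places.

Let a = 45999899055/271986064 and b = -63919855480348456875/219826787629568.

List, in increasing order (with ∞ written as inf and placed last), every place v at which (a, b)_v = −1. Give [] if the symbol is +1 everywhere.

Mod squares: a ≡ 255, b ≡ -352222. Check v ∈ {∞, 2, 3, 5, 7, 11, 13, 17, 19, 23, 29, 31, 37}.
v=13: a=13^0·(≡7), b=13^1·(≡6) mod 13; (7|13)=-1, (6|13)=-1; (−1)^{0·1·6}·(-1)^1·(-1)^0 = -1.
v=31: a=31^-2·(≡8), b=31^-1·(≡3) mod 31; (8|31)=+1, (3|31)=-1; (−1)^{-2·-1·15}·(+1)^-1·(-1)^-2 = +1.
v=5: a=5^1·(≡4), b=5^4·(≡3) mod 5; (4|5)=+1, (3|5)=-1; (−1)^{1·4·2}·(+1)^4·(-1)^1 = -1.
v=37: a=37^2·(≡1), b=37^2·(≡29) mod 37; (1|37)=+1, (29|37)=-1; (−1)^{2·2·18}·(+1)^2·(-1)^2 = +1.
v=11: a=11^4·(≡10), b=11^4·(≡3) mod 11; (10|11)=-1, (3|11)=+1; (−1)^{4·4·5}·(-1)^4·(+1)^4 = +1.
v=3: a=3^3·(≡1), b=3^10·(≡2) mod 3; (1|3)=+1, (2|3)=-1; (−1)^{3·10·1}·(+1)^10·(-1)^3 = -1.
v=23: a=23^0·(≡2), b=23^1·(≡18) mod 23; (2|23)=+1, (18|23)=+1; (−1)^{0·1·11}·(+1)^1·(+1)^0 = +1.
v=17: a=17^1·(≡8), b=17^2·(≡1) mod 17; (8|17)=+1, (1|17)=+1; (−1)^{1·2·8}·(+1)^2·(+1)^1 = +1.
v=7: a=7^-2·(≡6), b=7^-4·(≡2) mod 7; (6|7)=-1, (2|7)=+1; (−1)^{-2·-4·3}·(-1)^-4·(+1)^-2 = +1.
v=∞: 255 > 0 and -352222 < 0  ⇒  (a,b)_∞ = +1.
v=29: a=29^0·(≡16), b=29^-2·(≡2) mod 29; (16|29)=+1, (2|29)=-1; (−1)^{0·-2·14}·(+1)^-2·(-1)^0 = +1.
v=19: a=19^-2·(≡3), b=19^-3·(≡5) mod 19; (3|19)=-1, (5|19)=+1; (−1)^{-2·-3·9}·(-1)^-3·(+1)^-2 = -1.
v=2: v_2(a)=-4, v_2(b)=-9; units ≡ 7, 1 (mod 8); ε·ε+αω+βω = 1·0+-4·0+-9·0 ≡ 0  ⇒  (a,b)_2 = +1.
(255, -352222 / ℚ) ramifies at {3, 5, 13, 19}: a division algebra.

[3, 5, 13, 19]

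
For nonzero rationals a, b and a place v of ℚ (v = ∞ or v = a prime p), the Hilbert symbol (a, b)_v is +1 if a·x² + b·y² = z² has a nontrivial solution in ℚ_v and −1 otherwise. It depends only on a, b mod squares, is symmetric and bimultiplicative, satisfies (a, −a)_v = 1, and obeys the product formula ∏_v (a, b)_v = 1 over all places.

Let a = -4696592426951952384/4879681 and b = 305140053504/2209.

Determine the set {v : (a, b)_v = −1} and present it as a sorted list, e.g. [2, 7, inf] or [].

(a, b) ≡ (-111826, 34086) mod (ℚ^×)²; places V = {2, 3, 11, 13, 17, 19, 23, 47, ∞}.
(a,b)_19: α=4, u≡12; β=1, v≡8 (mod 19); (12|19)=-1, (8|19)=-1; sign (−1)^0·-1^1·-1^4 = -1.
(a,b)_11: α=3, u≡1; β=2, v≡8 (mod 11); (1|11)=+1, (8|11)=-1; sign (−1)^0·+1^2·-1^3 = -1.
(a,b)_17: α=3, u≡13; β=2, v≡15 (mod 17); (13|17)=+1, (15|17)=+1; sign (−1)^0·+1^2·+1^3 = +1.
(a,b)_2: α=11, β=9; u≡7, v≡3 (mod 8); ε(u)ε(v)=1·1, αω(v)=11·1, βω(u)=9·0; sum ≡ 0  ⇒  +1.
(a,b)_13: α=1, u≡10; β=1, v≡3 (mod 13); (10|13)=+1, (3|13)=+1; sign (−1)^0·+1^1·+1^1 = +1.
(a,b)_3: α=2, u≡2; β=1, v≡1 (mod 3); (2|3)=-1, (1|3)=+1; sign (−1)^0·-1^1·+1^2 = -1.
(a,b)_23: α=1, u≡22; β=1, v≡17 (mod 23); (22|23)=-1, (17|23)=-1; sign (−1)^1·-1^1·-1^1 = -1.
(a,b)_47: α=-4, u≡3; β=-2, v≡43 (mod 47); (3|47)=+1, (43|47)=-1; sign (−1)^0·+1^-2·-1^-4 = +1.
(a,b)_∞: sgn(-111826)=−, sgn(34086)=+, so +1.
|Ram(-111826, 34086)| = 4, even; anisotropic at {3, 11, 19, 23}.

[3, 11, 19, 23]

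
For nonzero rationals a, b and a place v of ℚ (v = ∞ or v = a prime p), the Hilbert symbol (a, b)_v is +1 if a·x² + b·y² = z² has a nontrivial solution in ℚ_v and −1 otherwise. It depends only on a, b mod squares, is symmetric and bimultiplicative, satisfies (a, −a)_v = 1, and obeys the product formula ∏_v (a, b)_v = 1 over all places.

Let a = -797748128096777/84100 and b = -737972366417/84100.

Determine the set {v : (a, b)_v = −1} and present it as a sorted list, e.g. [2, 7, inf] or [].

[2, 17, 47, inf]

(a, b) ≡ (-18377, -17) mod (ℚ^×)²; places V = {2, 5, 11, 13, 17, 23, 29, 31, 47, ∞}.
(a,b)_29: α=-2, u≡13; β=-2, v≡27 (mod 29); (13|29)=+1, (27|29)=-1; sign (−1)^0·+1^-2·-1^-2 = +1.
(a,b)_31: α=2, u≡21; β=2, v≡18 (mod 31); (21|31)=-1, (18|31)=+1; sign (−1)^0·-1^2·+1^2 = +1.
(a,b)_5: α=-2, u≡2; β=-2, v≡2 (mod 5); (2|5)=-1, (2|5)=-1; sign (−1)^0·-1^-2·-1^-2 = +1.
(a,b)_47: α=3, u≡42; β=2, v≡10 (mod 47); (42|47)=+1, (10|47)=-1; sign (−1)^0·+1^2·-1^3 = -1.
(a,b)_∞: sgn(-18377)=−, sgn(-17)=−, so -1.
(a,b)_17: α=1, u≡7; β=1, v≡16 (mod 17); (7|17)=-1, (16|17)=+1; sign (−1)^0·-1^1·+1^1 = -1.
(a,b)_11: α=2, u≡3; β=2, v≡1 (mod 11); (3|11)=+1, (1|11)=+1; sign (−1)^0·+1^2·+1^2 = +1.
(a,b)_13: α=2, u≡11; β=2, v≡12 (mod 13); (11|13)=-1, (12|13)=+1; sign (−1)^0·-1^2·+1^2 = +1.
(a,b)_2: α=-2, β=-2; u≡7, v≡7 (mod 8); ε(u)ε(v)=1·1, αω(v)=-2·0, βω(u)=-2·0; sum ≡ 1  ⇒  -1.
(a,b)_23: α=1, u≡18; β=0, v≡18 (mod 23); (18|23)=+1, (18|23)=+1; sign (−1)^0·+1^0·+1^1 = +1.
(-18377, -17 / ℚ) ramifies at {2, 17, 47, ∞}: a division algebra.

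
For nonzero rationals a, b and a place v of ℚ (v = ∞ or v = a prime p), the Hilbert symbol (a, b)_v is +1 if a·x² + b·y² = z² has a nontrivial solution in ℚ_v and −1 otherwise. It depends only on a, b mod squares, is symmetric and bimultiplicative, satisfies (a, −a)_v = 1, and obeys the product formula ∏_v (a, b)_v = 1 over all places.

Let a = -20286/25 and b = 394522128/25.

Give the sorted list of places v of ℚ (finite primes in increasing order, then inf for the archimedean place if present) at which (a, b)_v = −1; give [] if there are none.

(a, b) ≡ (-46, 55913) mod (ℚ^×)²; places V = {2, 3, 5, 7, 11, 13, 17, 23, ∞}.
(a,b)_2: α=1, β=4; u≡1, v≡1 (mod 8); ε(u)ε(v)=0·0, αω(v)=1·0, βω(u)=4·0; sum ≡ 0  ⇒  +1.
(a,b)_5: α=-2, u≡4; β=-2, v≡3 (mod 5); (4|5)=+1, (3|5)=-1; sign (−1)^0·+1^-2·-1^-2 = +1.
(a,b)_23: α=1, u≡19; β=1, v≡6 (mod 23); (19|23)=-1, (6|23)=+1; sign (−1)^1·-1^1·+1^1 = +1.
(a,b)_11: α=0, u≡3; β=1, v≡9 (mod 11); (3|11)=+1, (9|11)=+1; sign (−1)^0·+1^1·+1^0 = +1.
(a,b)_17: α=0, u≡10; β=1, v≡1 (mod 17); (10|17)=-1, (1|17)=+1; sign (−1)^0·-1^1·+1^0 = -1.
(a,b)_3: α=2, u≡2; β=2, v≡2 (mod 3); (2|3)=-1, (2|3)=-1; sign (−1)^0·-1^2·-1^2 = +1.
(a,b)_∞: sgn(-46)=−, sgn(55913)=+, so +1.
(a,b)_7: α=2, u≡5; β=2, v≡4 (mod 7); (5|7)=-1, (4|7)=+1; sign (−1)^0·-1^2·+1^2 = +1.
(a,b)_13: α=0, u≡6; β=1, v≡7 (mod 13); (6|13)=-1, (7|13)=-1; sign (−1)^0·-1^1·-1^0 = -1.
(-46, 55913 / ℚ) ramifies at {13, 17}: a division algebra.

[13, 17]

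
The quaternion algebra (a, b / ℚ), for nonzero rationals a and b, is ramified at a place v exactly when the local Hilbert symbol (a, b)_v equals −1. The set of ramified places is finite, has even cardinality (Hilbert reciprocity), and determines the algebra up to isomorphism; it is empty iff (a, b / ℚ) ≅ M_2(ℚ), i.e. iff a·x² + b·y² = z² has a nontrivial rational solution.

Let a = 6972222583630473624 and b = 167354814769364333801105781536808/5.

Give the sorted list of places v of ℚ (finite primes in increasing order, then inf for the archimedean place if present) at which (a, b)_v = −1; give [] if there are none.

[2, 19]

(a, b) ≡ (10374, 7410) mod (ℚ^×)²; places V = {2, 3, 5, 7, 13, 17, 19, ∞}.
(a,b)_5: α=0, u≡4; β=-1, v≡3 (mod 5); (4|5)=+1, (3|5)=-1; sign (−1)^0·+1^-1·-1^0 = +1.
(a,b)_13: α=3, u≡7; β=5, v≡8 (mod 13); (7|13)=-1, (8|13)=-1; sign (−1)^0·-1^5·-1^3 = +1.
(a,b)_3: α=5, u≡2; β=9, v≡1 (mod 3); (2|3)=-1, (1|3)=+1; sign (−1)^1·-1^9·+1^5 = +1.
(a,b)_2: α=3, β=3; u≡3, v≡1 (mod 8); ε(u)ε(v)=1·0, αω(v)=3·0, βω(u)=3·1; sum ≡ 1  ⇒  -1.
(a,b)_17: α=2, u≡9; β=4, v≡4 (mod 17); (9|17)=+1, (4|17)=+1; sign (−1)^0·+1^4·+1^2 = +1.
(a,b)_7: α=7, u≡3; β=12, v≡1 (mod 7); (3|7)=-1, (1|7)=+1; sign (−1)^0·-1^12·+1^7 = +1.
(a,b)_19: α=3, u≡2; β=5, v≡14 (mod 19); (2|19)=-1, (14|19)=-1; sign (−1)^1·-1^5·-1^3 = -1.
(a,b)_∞: sgn(10374)=+, sgn(7410)=+, so +1.
|Ram(10374, 7410)| = 2, even; anisotropic at {2, 19}.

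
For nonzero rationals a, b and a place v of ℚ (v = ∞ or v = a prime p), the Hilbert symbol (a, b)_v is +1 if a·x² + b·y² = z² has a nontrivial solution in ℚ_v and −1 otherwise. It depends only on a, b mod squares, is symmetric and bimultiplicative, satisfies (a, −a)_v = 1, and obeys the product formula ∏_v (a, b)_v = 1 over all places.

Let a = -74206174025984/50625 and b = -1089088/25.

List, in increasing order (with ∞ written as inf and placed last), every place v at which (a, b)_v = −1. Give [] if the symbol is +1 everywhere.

[2, inf]

Mod squares: a ≡ -1001, b ≡ -17017. Check v ∈ {∞, 2, 3, 5, 7, 11, 13, 17}.
v=2: v_2(a)=8, v_2(b)=6; units ≡ 7, 7 (mod 8); ε·ε+αω+βω = 1·1+8·0+6·0 ≡ 1  ⇒  (a,b)_2 = -1.
v=11: a=11^3·(≡7), b=11^1·(≡1) mod 11; (7|11)=-1, (1|11)=+1; (−1)^{3·1·5}·(-1)^1·(+1)^3 = +1.
v=13: a=13^3·(≡9), b=13^1·(≡4) mod 13; (9|13)=+1, (4|13)=+1; (−1)^{3·1·6}·(+1)^1·(+1)^3 = +1.
v=∞: -1001 < 0 and -17017 < 0  ⇒  (a,b)_∞ = -1.
v=7: a=7^3·(≡1), b=7^1·(≡3) mod 7; (1|7)=+1, (3|7)=-1; (−1)^{3·1·3}·(+1)^1·(-1)^3 = +1.
v=5: a=5^-4·(≡1), b=5^-2·(≡2) mod 5; (1|5)=+1, (2|5)=-1; (−1)^{-4·-2·2}·(+1)^-2·(-1)^-4 = +1.
v=17: a=17^2·(≡9), b=17^1·(≡16) mod 17; (9|17)=+1, (16|17)=+1; (−1)^{2·1·8}·(+1)^1·(+1)^2 = +1.
v=3: a=3^-4·(≡1), b=3^0·(≡2) mod 3; (1|3)=+1, (2|3)=-1; (−1)^{-4·0·1}·(+1)^0·(-1)^-4 = +1.
(-1001, -17017 / ℚ) ramifies at {2, ∞}: a division algebra.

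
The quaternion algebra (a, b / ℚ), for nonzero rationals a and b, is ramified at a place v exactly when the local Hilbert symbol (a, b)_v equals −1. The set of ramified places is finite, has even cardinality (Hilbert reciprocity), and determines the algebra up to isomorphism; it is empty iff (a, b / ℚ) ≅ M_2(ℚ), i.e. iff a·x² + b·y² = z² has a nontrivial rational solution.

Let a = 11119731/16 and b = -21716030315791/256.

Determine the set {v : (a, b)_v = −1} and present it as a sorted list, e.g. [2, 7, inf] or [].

Mod squares: a ≡ 11571, b ≡ -31. Check v ∈ {∞, 2, 3, 7, 19, 29, 31}.
v=7: a=7^1·(≡1), b=7^4·(≡1) mod 7; (1|7)=+1, (1|7)=+1; (−1)^{1·4·3}·(+1)^4·(+1)^1 = +1.
v=3: a=3^1·(≡2), b=3^0·(≡2) mod 3; (2|3)=-1, (2|3)=-1; (−1)^{1·0·1}·(-1)^0·(-1)^1 = -1.
v=29: a=29^1·(≡20), b=29^2·(≡26) mod 29; (20|29)=+1, (26|29)=-1; (−1)^{1·2·14}·(+1)^2·(-1)^1 = -1.
v=2: v_2(a)=-4, v_2(b)=-8; units ≡ 3, 1 (mod 8); ε·ε+αω+βω = 1·0+-4·0+-8·1 ≡ 0  ⇒  (a,b)_2 = +1.
v=∞: 11571 > 0 and -31 < 0  ⇒  (a,b)_∞ = +1.
v=31: a=31^2·(≡16), b=31^3·(≡15) mod 31; (16|31)=+1, (15|31)=-1; (−1)^{2·3·15}·(+1)^3·(-1)^2 = +1.
v=19: a=19^1·(≡9), b=19^2·(≡6) mod 19; (9|19)=+1, (6|19)=+1; (−1)^{1·2·9}·(+1)^2·(+1)^1 = +1.
|Ram(11571, -31)| = 2, even; anisotropic at {3, 29}.

[3, 29]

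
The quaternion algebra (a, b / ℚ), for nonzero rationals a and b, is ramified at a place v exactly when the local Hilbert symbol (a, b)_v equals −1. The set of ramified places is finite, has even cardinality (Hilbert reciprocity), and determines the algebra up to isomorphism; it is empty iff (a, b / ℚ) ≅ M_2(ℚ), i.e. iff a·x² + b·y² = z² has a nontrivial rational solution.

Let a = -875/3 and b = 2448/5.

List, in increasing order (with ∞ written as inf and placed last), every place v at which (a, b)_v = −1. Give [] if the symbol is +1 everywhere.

[5, 17]

Mod squares: a ≡ -105, b ≡ 85. Check v ∈ {∞, 2, 3, 5, 7, 17}.
v=2: v_2(a)=0, v_2(b)=4; units ≡ 7, 5 (mod 8); ε·ε+αω+βω = 1·0+0·1+4·0 ≡ 0  ⇒  (a,b)_2 = +1.
v=5: a=5^3·(≡1), b=5^-1·(≡3) mod 5; (1|5)=+1, (3|5)=-1; (−1)^{3·-1·2}·(+1)^-1·(-1)^3 = -1.
v=17: a=17^0·(≡3), b=17^1·(≡5) mod 17; (3|17)=-1, (5|17)=-1; (−1)^{0·1·8}·(-1)^1·(-1)^0 = -1.
v=∞: -105 < 0 and 85 > 0  ⇒  (a,b)_∞ = +1.
v=3: a=3^-1·(≡1), b=3^2·(≡1) mod 3; (1|3)=+1, (1|3)=+1; (−1)^{-1·2·1}·(+1)^2·(+1)^-1 = +1.
v=7: a=7^1·(≡5), b=7^0·(≡1) mod 7; (5|7)=-1, (1|7)=+1; (−1)^{1·0·3}·(-1)^0·(+1)^1 = +1.
(-105, 85 / ℚ) ramifies at {5, 17}: a division algebra.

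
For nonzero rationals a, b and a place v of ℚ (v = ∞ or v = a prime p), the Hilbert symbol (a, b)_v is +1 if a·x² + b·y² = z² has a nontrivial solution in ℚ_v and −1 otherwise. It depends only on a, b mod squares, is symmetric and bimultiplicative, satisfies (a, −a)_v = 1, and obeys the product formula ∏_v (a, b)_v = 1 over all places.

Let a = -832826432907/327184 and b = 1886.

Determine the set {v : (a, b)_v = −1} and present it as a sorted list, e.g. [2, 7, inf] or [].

(a, b) ≡ (-605283, 1886) mod (ℚ^×)²; places V = {2, 3, 7, 11, 13, 17, 19, 23, 37, 41, ∞}.
(a,b)_23: α=2, u≡12; β=1, v≡13 (mod 23); (12|23)=+1, (13|23)=+1; sign (−1)^0·+1^1·+1^2 = +1.
(a,b)_3: α=3, u≡1; β=0, v≡2 (mod 3); (1|3)=+1, (2|3)=-1; sign (−1)^0·+1^0·-1^3 = -1.
(a,b)_∞: sgn(-605283)=−, sgn(1886)=+, so +1.
(a,b)_41: α=1, u≡13; β=1, v≡5 (mod 41); (13|41)=-1, (5|41)=+1; sign (−1)^0·-1^1·+1^1 = -1.
(a,b)_19: α=1, u≡9; β=0, v≡5 (mod 19); (9|19)=+1, (5|19)=+1; sign (−1)^0·+1^0·+1^1 = +1.
(a,b)_37: α=1, u≡23; β=0, v≡36 (mod 37); (23|37)=-1, (36|37)=+1; sign (−1)^0·-1^0·+1^1 = +1.
(a,b)_17: α=2, u≡1; β=0, v≡16 (mod 17); (1|17)=+1, (16|17)=+1; sign (−1)^0·+1^0·+1^2 = +1.
(a,b)_7: α=1, u≡1; β=0, v≡3 (mod 7); (1|7)=+1, (3|7)=-1; sign (−1)^0·+1^0·-1^1 = -1.
(a,b)_11: α=-2, u≡9; β=0, v≡5 (mod 11); (9|11)=+1, (5|11)=+1; sign (−1)^0·+1^0·+1^-2 = +1.
(a,b)_13: α=-2, u≡1; β=0, v≡1 (mod 13); (1|13)=+1, (1|13)=+1; sign (−1)^0·+1^0·+1^-2 = +1.
(a,b)_2: α=-4, β=1; u≡5, v≡7 (mod 8); ε(u)ε(v)=0·1, αω(v)=-4·0, βω(u)=1·1; sum ≡ 1  ⇒  -1.
|Ram(-605283, 1886)| = 4, even; anisotropic at {2, 3, 7, 41}.

[2, 3, 7, 41]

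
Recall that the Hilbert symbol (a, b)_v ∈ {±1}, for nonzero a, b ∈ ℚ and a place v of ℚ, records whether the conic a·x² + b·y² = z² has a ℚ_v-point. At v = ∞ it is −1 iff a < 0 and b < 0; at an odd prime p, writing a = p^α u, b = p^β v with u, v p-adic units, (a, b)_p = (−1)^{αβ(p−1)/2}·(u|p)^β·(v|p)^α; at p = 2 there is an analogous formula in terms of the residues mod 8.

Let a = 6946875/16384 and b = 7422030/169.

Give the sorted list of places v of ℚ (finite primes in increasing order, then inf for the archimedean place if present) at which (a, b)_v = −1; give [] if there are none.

[5, 13, 17, 19]

(a, b) ≡ (1235, 1870) mod (ℚ^×)²; places V = {2, 3, 5, 7, 11, 13, 17, 19, ∞}.
(a,b)_19: α=1, u≡14; β=0, v≡8 (mod 19); (14|19)=-1, (8|19)=-1; sign (−1)^0·-1^0·-1^1 = -1.
(a,b)_2: α=-14, β=1; u≡3, v≡7 (mod 8); ε(u)ε(v)=1·1, αω(v)=-14·0, βω(u)=1·1; sum ≡ 0  ⇒  +1.
(a,b)_∞: sgn(1235)=+, sgn(1870)=+, so +1.
(a,b)_5: α=5, u≡2; β=1, v≡4 (mod 5); (2|5)=-1, (4|5)=+1; sign (−1)^0·-1^1·+1^5 = -1.
(a,b)_17: α=0, u≡14; β=1, v≡4 (mod 17); (14|17)=-1, (4|17)=+1; sign (−1)^0·-1^1·+1^0 = -1.
(a,b)_11: α=0, u≡9; β=1, v≡3 (mod 11); (9|11)=+1, (3|11)=+1; sign (−1)^0·+1^1·+1^0 = +1.
(a,b)_13: α=1, u≡9; β=-2, v≡5 (mod 13); (9|13)=+1, (5|13)=-1; sign (−1)^0·+1^-2·-1^1 = -1.
(a,b)_3: α=2, u≡2; β=4, v≡1 (mod 3); (2|3)=-1, (1|3)=+1; sign (−1)^0·-1^4·+1^2 = +1.
(a,b)_7: α=0, u≡3; β=2, v≡4 (mod 7); (3|7)=-1, (4|7)=+1; sign (−1)^0·-1^2·+1^0 = +1.
|Ram(1235, 1870)| = 4, even; anisotropic at {5, 13, 17, 19}.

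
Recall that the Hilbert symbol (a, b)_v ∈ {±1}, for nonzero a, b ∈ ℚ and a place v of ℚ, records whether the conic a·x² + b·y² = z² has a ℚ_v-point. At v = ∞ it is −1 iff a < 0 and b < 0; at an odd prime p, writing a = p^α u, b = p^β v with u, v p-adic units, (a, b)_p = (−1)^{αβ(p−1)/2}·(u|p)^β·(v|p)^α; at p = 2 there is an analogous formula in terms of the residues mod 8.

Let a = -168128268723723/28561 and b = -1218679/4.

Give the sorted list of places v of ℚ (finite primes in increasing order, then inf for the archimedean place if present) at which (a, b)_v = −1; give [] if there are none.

[3, 11, 17, inf]

(a, b) ≡ (-3, -24871) mod (ℚ^×)²; places V = {2, 3, 7, 11, 13, 17, 19, 43, ∞}.
(a,b)_3: α=1, u≡2; β=0, v≡2 (mod 3); (2|3)=-1, (2|3)=-1; sign (−1)^0·-1^0·-1^1 = -1.
(a,b)_13: α=-4, u≡4; β=0, v≡8 (mod 13); (4|13)=+1, (8|13)=-1; sign (−1)^0·+1^0·-1^-4 = +1.
(a,b)_∞: sgn(-3)=−, sgn(-24871)=−, so -1.
(a,b)_11: α=2, u≡2; β=1, v≡9 (mod 11); (2|11)=-1, (9|11)=+1; sign (−1)^0·-1^1·+1^2 = -1.
(a,b)_7: α=4, u≡1; β=3, v≡6 (mod 7); (1|7)=+1, (6|7)=-1; sign (−1)^0·+1^3·-1^4 = +1.
(a,b)_2: α=0, β=-2; u≡5, v≡1 (mod 8); ε(u)ε(v)=0·0, αω(v)=0·0, βω(u)=-2·1; sum ≡ 0  ⇒  +1.
(a,b)_19: α=2, u≡11; β=1, v≡15 (mod 19); (11|19)=+1, (15|19)=-1; sign (−1)^0·+1^1·-1^2 = +1.
(a,b)_43: α=2, u≡24; β=0, v≡39 (mod 43); (24|43)=+1, (39|43)=-1; sign (−1)^0·+1^0·-1^2 = +1.
(a,b)_17: α=2, u≡10; β=1, v≡9 (mod 17); (10|17)=-1, (9|17)=+1; sign (−1)^0·-1^1·+1^2 = -1.
|Ram(-3, -24871)| = 4, even; anisotropic at {3, 11, 17, ∞}.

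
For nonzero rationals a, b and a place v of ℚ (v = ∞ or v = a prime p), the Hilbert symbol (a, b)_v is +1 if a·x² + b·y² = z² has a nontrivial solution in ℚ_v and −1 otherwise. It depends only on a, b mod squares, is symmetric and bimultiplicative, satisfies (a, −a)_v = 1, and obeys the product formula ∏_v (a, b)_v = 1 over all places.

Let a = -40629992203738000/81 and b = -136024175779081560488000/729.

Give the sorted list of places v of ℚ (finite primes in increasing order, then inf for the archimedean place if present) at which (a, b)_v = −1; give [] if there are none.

(a, b) ≡ (-145, -2945) mod (ℚ^×)²; places V = {2, 3, 5, 7, 19, 29, 31, ∞}.
(a,b)_31: α=2, u≡10; β=3, v≡29 (mod 31); (10|31)=+1, (29|31)=-1; sign (−1)^0·+1^3·-1^2 = +1.
(a,b)_29: α=3, u≡23; β=4, v≡13 (mod 29); (23|29)=+1, (13|29)=+1; sign (−1)^0·+1^4·+1^3 = +1.
(a,b)_2: α=4, β=6; u≡7, v≡7 (mod 8); ε(u)ε(v)=1·1, αω(v)=4·0, βω(u)=6·0; sum ≡ 1  ⇒  -1.
(a,b)_19: α=2, u≡7; β=3, v≡9 (mod 19); (7|19)=+1, (9|19)=+1; sign (−1)^0·+1^3·+1^2 = +1.
(a,b)_5: α=3, u≡1; β=3, v≡4 (mod 5); (1|5)=+1, (4|5)=+1; sign (−1)^0·+1^3·+1^3 = +1.
(a,b)_7: α=4, u≡4; β=6, v≡1 (mod 7); (4|7)=+1, (1|7)=+1; sign (−1)^0·+1^6·+1^4 = +1.
(a,b)_∞: sgn(-145)=−, sgn(-2945)=−, so -1.
(a,b)_3: α=-4, u≡2; β=-6, v≡1 (mod 3); (2|3)=-1, (1|3)=+1; sign (−1)^0·-1^-6·+1^-4 = +1.
(-145, -2945 / ℚ) ramifies at {2, ∞}: a division algebra.

[2, inf]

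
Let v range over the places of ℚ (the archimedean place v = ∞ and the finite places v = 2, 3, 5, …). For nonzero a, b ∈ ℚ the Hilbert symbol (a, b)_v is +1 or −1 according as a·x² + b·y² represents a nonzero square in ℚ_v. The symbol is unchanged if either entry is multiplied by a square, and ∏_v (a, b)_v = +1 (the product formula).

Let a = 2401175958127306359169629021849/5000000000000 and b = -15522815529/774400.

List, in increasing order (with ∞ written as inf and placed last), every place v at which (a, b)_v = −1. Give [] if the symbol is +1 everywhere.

[13, 37]

(a, b) ≡ (80845, -5681) mod (ℚ^×)²; places V = {2, 3, 5, 11, 13, 19, 23, 29, 37, ∞}.
(a,b)_3: α=14, u≡1; β=2, v≡1 (mod 3); (1|3)=+1, (1|3)=+1; sign (−1)^0·+1^2·+1^14 = +1.
(a,b)_5: α=-13, u≡4; β=-2, v≡1 (mod 5); (4|5)=+1, (1|5)=+1; sign (−1)^0·+1^-2·+1^-13 = +1.
(a,b)_2: α=-12, β=-8; u≡5, v≡7 (mod 8); ε(u)ε(v)=0·1, αω(v)=-12·0, βω(u)=-8·1; sum ≡ 0  ⇒  +1.
(a,b)_13: α=4, u≡7; β=1, v≡11 (mod 13); (7|13)=-1, (11|13)=-1; sign (−1)^0·-1^1·-1^4 = -1.
(a,b)_29: α=0, u≡9; β=2, v≡27 (mod 29); (9|29)=+1, (27|29)=-1; sign (−1)^0·+1^2·-1^0 = +1.
(a,b)_23: α=3, u≡14; β=1, v≡13 (mod 23); (14|23)=-1, (13|23)=+1; sign (−1)^1·-1^1·+1^3 = +1.
(a,b)_∞: sgn(80845)=+, sgn(-5681)=−, so +1.
(a,b)_37: α=1, u≡15; β=0, v≡29 (mod 37); (15|37)=-1, (29|37)=-1; sign (−1)^0·-1^0·-1^1 = -1.
(a,b)_11: α=2, u≡2; β=-2, v≡6 (mod 11); (2|11)=-1, (6|11)=-1; sign (−1)^0·-1^-2·-1^2 = +1.
(a,b)_19: α=9, u≡8; β=3, v≡11 (mod 19); (8|19)=-1, (11|19)=+1; sign (−1)^1·-1^3·+1^9 = +1.
|Ram(80845, -5681)| = 2, even; anisotropic at {13, 37}.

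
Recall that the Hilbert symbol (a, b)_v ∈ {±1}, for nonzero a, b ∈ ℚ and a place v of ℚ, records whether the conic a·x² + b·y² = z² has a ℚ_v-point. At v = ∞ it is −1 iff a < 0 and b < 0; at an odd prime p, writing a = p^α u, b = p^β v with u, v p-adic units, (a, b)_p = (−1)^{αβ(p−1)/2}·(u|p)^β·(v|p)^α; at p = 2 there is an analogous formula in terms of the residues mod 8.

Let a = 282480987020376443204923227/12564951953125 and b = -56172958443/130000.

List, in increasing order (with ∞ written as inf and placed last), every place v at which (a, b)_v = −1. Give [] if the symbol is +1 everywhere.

[13, 23]

(a, b) ≡ (2639, -8671) mod (ℚ^×)²; places V = {2, 3, 5, 7, 11, 13, 19, 23, 29, ∞}.
(a,b)_3: α=6, u≡2; β=2, v≡2 (mod 3); (2|3)=-1, (2|3)=-1; sign (−1)^0·-1^2·-1^6 = +1.
(a,b)_5: α=-8, u≡1; β=-4, v≡4 (mod 5); (1|5)=+1, (4|5)=+1; sign (−1)^0·+1^-4·+1^-8 = +1.
(a,b)_13: α=-3, u≡5; β=-1, v≡3 (mod 13); (5|13)=-1, (3|13)=+1; sign (−1)^0·-1^-1·+1^-3 = -1.
(a,b)_2: α=0, β=-4; u≡7, v≡1 (mod 8); ε(u)ε(v)=1·0, αω(v)=0·0, βω(u)=-4·0; sum ≡ 0  ⇒  +1.
(a,b)_∞: sgn(2639)=+, sgn(-8671)=−, so +1.
(a,b)_19: α=4, u≡17; β=2, v≡12 (mod 19); (17|19)=+1, (12|19)=-1; sign (−1)^0·+1^2·-1^4 = +1.
(a,b)_29: α=3, u≡20; β=1, v≡25 (mod 29); (20|29)=+1, (25|29)=+1; sign (−1)^0·+1^1·+1^3 = +1.
(a,b)_23: α=6, u≡19; β=3, v≡19 (mod 23); (19|23)=-1, (19|23)=-1; sign (−1)^0·-1^3·-1^6 = -1.
(a,b)_7: α=7, u≡6; β=2, v≡2 (mod 7); (6|7)=-1, (2|7)=+1; sign (−1)^0·-1^2·+1^7 = +1.
(a,b)_11: α=-4, u≡10; β=0, v≡7 (mod 11); (10|11)=-1, (7|11)=-1; sign (−1)^0·-1^0·-1^-4 = +1.
|Ram(2639, -8671)| = 2, even; anisotropic at {13, 23}.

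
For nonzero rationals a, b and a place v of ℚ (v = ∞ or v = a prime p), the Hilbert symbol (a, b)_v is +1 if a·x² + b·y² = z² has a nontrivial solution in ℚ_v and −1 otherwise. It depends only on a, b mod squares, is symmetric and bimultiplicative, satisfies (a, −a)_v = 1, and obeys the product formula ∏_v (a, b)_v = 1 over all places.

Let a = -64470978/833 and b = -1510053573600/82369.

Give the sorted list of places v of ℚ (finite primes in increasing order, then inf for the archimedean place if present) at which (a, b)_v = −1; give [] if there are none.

[11, 13, 17, 23, 31, inf]

(a, b) ≡ (-111826, -3466606) mod (ℚ^×)²; places V = {2, 3, 5, 7, 11, 13, 17, 23, 31, 41, ∞}.
(a,b)_2: α=1, β=5; u≡7, v≡1 (mod 8); ε(u)ε(v)=1·0, αω(v)=1·0, βω(u)=5·0; sum ≡ 0  ⇒  +1.
(a,b)_41: α=0, u≡13; β=-2, v≡11 (mod 41); (13|41)=-1, (11|41)=-1; sign (−1)^0·-1^-2·-1^0 = +1.
(a,b)_13: α=1, u≡12; β=1, v≡11 (mod 13); (12|13)=+1, (11|13)=-1; sign (−1)^0·+1^1·-1^1 = -1.
(a,b)_17: α=-1, u≡4; β=1, v≡6 (mod 17); (4|17)=+1, (6|17)=-1; sign (−1)^0·+1^1·-1^-1 = -1.
(a,b)_23: α=1, u≡17; β=1, v≡10 (mod 23); (17|23)=-1, (10|23)=-1; sign (−1)^1·-1^1·-1^1 = -1.
(a,b)_∞: sgn(-111826)=−, sgn(-3466606)=−, so -1.
(a,b)_11: α=3, u≡9; β=3, v≡1 (mod 11); (9|11)=+1, (1|11)=+1; sign (−1)^1·+1^3·+1^3 = -1.
(a,b)_3: α=4, u≡2; β=2, v≡2 (mod 3); (2|3)=-1, (2|3)=-1; sign (−1)^0·-1^2·-1^4 = +1.
(a,b)_31: α=0, u≡23; β=1, v≡23 (mod 31); (23|31)=-1, (23|31)=-1; sign (−1)^0·-1^1·-1^0 = -1.
(a,b)_7: α=-2, u≡3; β=-2, v≡2 (mod 7); (3|7)=-1, (2|7)=+1; sign (−1)^0·-1^-2·+1^-2 = +1.
(a,b)_5: α=0, u≡4; β=2, v≡4 (mod 5); (4|5)=+1, (4|5)=+1; sign (−1)^0·+1^2·+1^0 = +1.
(-111826, -3466606 / ℚ) ramifies at {11, 13, 17, 23, 31, ∞}: a division algebra.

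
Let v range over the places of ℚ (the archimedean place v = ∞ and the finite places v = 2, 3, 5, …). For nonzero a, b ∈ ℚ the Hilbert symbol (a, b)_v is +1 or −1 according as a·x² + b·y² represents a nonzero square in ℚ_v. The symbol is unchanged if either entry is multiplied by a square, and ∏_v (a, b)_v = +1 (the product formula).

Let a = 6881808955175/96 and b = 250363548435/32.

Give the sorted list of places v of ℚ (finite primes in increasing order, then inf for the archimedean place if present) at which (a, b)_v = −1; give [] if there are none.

[5, 7, 17, 19]

Mod squares: a ≡ 8778, b ≡ 67830. Check v ∈ {∞, 2, 3, 5, 7, 11, 13, 17, 19, 29, 43}.
v=7: a=7^1·(≡4), b=7^1·(≡2) mod 7; (4|7)=+1, (2|7)=+1; (−1)^{1·1·3}·(+1)^1·(+1)^1 = -1.
v=43: a=43^2·(≡36), b=43^0·(≡19) mod 43; (36|43)=+1, (19|43)=-1; (−1)^{2·0·21}·(+1)^0·(-1)^2 = +1.
v=19: a=19^1·(≡6), b=19^3·(≡4) mod 19; (6|19)=+1, (4|19)=+1; (−1)^{1·3·9}·(+1)^3·(+1)^1 = -1.
v=3: a=3^-1·(≡1), b=3^1·(≡2) mod 3; (1|3)=+1, (2|3)=-1; (−1)^{-1·1·1}·(+1)^1·(-1)^-1 = +1.
v=17: a=17^0·(≡6), b=17^1·(≡7) mod 17; (6|17)=-1, (7|17)=-1; (−1)^{0·1·8}·(-1)^1·(-1)^0 = -1.
v=5: a=5^2·(≡2), b=5^1·(≡1) mod 5; (2|5)=-1, (1|5)=+1; (−1)^{2·1·2}·(-1)^1·(+1)^2 = -1.
v=29: a=29^2·(≡25), b=29^0·(≡1) mod 29; (25|29)=+1, (1|29)=+1; (−1)^{2·0·14}·(+1)^0·(+1)^2 = +1.
v=∞: 8778 > 0 and 67830 > 0  ⇒  (a,b)_∞ = +1.
v=2: v_2(a)=-5, v_2(b)=-5; units ≡ 5, 3 (mod 8); ε·ε+αω+βω = 0·1+-5·1+-5·1 ≡ 0  ⇒  (a,b)_2 = +1.
v=11: a=11^3·(≡6), b=11^2·(≡5) mod 11; (6|11)=-1, (5|11)=+1; (−1)^{3·2·5}·(-1)^2·(+1)^3 = +1.
v=13: a=13^0·(≡10), b=13^2·(≡4) mod 13; (10|13)=+1, (4|13)=+1; (−1)^{0·2·6}·(+1)^2·(+1)^0 = +1.
(8778, 67830 / ℚ) ramifies at {5, 7, 17, 19}: a division algebra.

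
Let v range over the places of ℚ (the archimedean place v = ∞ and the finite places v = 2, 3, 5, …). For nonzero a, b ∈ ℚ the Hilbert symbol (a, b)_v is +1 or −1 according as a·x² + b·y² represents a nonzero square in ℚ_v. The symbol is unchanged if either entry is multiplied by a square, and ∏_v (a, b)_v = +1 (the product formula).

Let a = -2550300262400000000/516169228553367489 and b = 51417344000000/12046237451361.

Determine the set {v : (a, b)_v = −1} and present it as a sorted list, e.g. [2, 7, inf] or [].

[19, 31]

(a, b) ≡ (-6479, 209) mod (ℚ^×)²; places V = {2, 3, 5, 11, 19, 23, 31, ∞}.
(a,b)_23: α=-6, u≡5; β=-4, v≡18 (mod 23); (5|23)=-1, (18|23)=+1; sign (−1)^0·-1^-4·+1^-6 = +1.
(a,b)_19: α=1, u≡6; β=1, v≡9 (mod 19); (6|19)=+1, (9|19)=+1; sign (−1)^1·+1^1·+1^1 = -1.
(a,b)_31: α=3, u≡5; β=2, v≡21 (mod 31); (5|31)=+1, (21|31)=-1; sign (−1)^0·+1^2·-1^3 = -1.
(a,b)_5: α=8, u≡4; β=6, v≡1 (mod 5); (4|5)=+1, (1|5)=+1; sign (−1)^0·+1^6·+1^8 = +1.
(a,b)_2: α=20, β=14; u≡1, v≡1 (mod 8); ε(u)ε(v)=0·0, αω(v)=20·0, βω(u)=14·0; sum ≡ 0  ⇒  +1.
(a,b)_∞: sgn(-6479)=−, sgn(209)=+, so +1.
(a,b)_11: α=1, u≡3; β=1, v≡10 (mod 11); (3|11)=+1, (10|11)=-1; sign (−1)^1·+1^1·-1^1 = +1.
(a,b)_3: α=-20, u≡1; β=-16, v≡2 (mod 3); (1|3)=+1, (2|3)=-1; sign (−1)^0·+1^-16·-1^-20 = +1.
(-6479, 209 / ℚ) ramifies at {19, 31}: a division algebra.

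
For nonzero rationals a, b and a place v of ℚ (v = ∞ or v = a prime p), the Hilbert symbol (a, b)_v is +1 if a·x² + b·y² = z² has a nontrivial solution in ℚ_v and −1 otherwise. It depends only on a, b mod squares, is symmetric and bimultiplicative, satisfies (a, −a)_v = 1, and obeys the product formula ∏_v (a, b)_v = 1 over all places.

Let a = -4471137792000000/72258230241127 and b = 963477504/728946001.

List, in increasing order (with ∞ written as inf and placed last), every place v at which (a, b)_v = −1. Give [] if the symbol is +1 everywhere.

[2, 3, 7, 11]

(a, b) ≡ (-154, 6) mod (ℚ^×)²; places V = {2, 3, 5, 7, 11, 17, 19, 29, ∞}.
(a,b)_7: α=-7, u≡5; β=-4, v≡6 (mod 7); (5|7)=-1, (6|7)=-1; sign (−1)^0·-1^-4·-1^-7 = -1.
(a,b)_19: α=-2, u≡4; β=-2, v≡17 (mod 19); (4|19)=+1, (17|19)=+1; sign (−1)^0·+1^-2·+1^-2 = +1.
(a,b)_17: α=-2, u≡9; β=0, v≡10 (mod 17); (9|17)=+1, (10|17)=-1; sign (−1)^0·+1^0·-1^-2 = +1.
(a,b)_11: α=3, u≡2; β=2, v≡7 (mod 11); (2|11)=-1, (7|11)=-1; sign (−1)^0·-1^2·-1^3 = -1.
(a,b)_3: α=8, u≡2; β=5, v≡2 (mod 3); (2|3)=-1, (2|3)=-1; sign (−1)^0·-1^5·-1^8 = -1.
(a,b)_2: α=15, β=15; u≡3, v≡3 (mod 8); ε(u)ε(v)=1·1, αω(v)=15·1, βω(u)=15·1; sum ≡ 1  ⇒  -1.
(a,b)_5: α=6, u≡1; β=0, v≡4 (mod 5); (1|5)=+1, (4|5)=+1; sign (−1)^0·+1^0·+1^6 = +1.
(a,b)_∞: sgn(-154)=−, sgn(6)=+, so +1.
(a,b)_29: α=-2, u≡23; β=-2, v≡20 (mod 29); (23|29)=+1, (20|29)=+1; sign (−1)^0·+1^-2·+1^-2 = +1.
Ram(-154, 6) = {2, 3, 7, 11}; no ℚ_2-point on the conic.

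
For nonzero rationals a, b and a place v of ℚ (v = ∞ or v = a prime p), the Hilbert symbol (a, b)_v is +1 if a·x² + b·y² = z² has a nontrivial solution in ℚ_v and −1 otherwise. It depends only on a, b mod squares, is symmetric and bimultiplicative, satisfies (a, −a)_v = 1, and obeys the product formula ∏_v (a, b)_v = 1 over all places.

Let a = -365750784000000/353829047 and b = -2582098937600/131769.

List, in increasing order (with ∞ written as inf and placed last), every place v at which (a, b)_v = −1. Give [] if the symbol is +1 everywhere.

[29, inf]

Mod squares: a ≡ -22700678, b ≡ -2639. Check v ∈ {∞, 2, 3, 5, 7, 11, 13, 17, 23, 29}.
v=13: a=13^-3·(≡8), b=13^1·(≡7) mod 13; (8|13)=-1, (7|13)=-1; (−1)^{-3·1·6}·(-1)^1·(-1)^-3 = +1.
v=3: a=3^2·(≡1), b=3^-2·(≡1) mod 3; (1|3)=+1, (1|3)=+1; (−1)^{2·-2·1}·(+1)^-2·(+1)^2 = +1.
v=17: a=17^1·(≡9), b=17^2·(≡2) mod 17; (9|17)=+1, (2|17)=+1; (−1)^{1·2·8}·(+1)^2·(+1)^1 = +1.
v=23: a=23^1·(≡13), b=23^2·(≡4) mod 23; (13|23)=+1, (4|23)=+1; (−1)^{1·2·11}·(+1)^2·(+1)^1 = +1.
v=11: a=11^-5·(≡1), b=11^-4·(≡3) mod 11; (1|11)=+1, (3|11)=+1; (−1)^{-5·-4·5}·(+1)^-4·(+1)^-5 = +1.
v=5: a=5^6·(≡2), b=5^2·(≡4) mod 5; (2|5)=-1, (4|5)=+1; (−1)^{6·2·2}·(-1)^2·(+1)^6 = +1.
v=7: a=7^1·(≡6), b=7^1·(≡2) mod 7; (6|7)=-1, (2|7)=+1; (−1)^{1·1·3}·(-1)^1·(+1)^1 = +1.
v=29: a=29^1·(≡21), b=29^1·(≡7) mod 29; (21|29)=-1, (7|29)=+1; (−1)^{1·1·14}·(-1)^1·(+1)^1 = -1.
v=2: v_2(a)=15, v_2(b)=8; units ≡ 5, 1 (mod 8); ε·ε+αω+βω = 0·0+15·0+8·1 ≡ 0  ⇒  (a,b)_2 = +1.
v=∞: -22700678 < 0 and -2639 < 0  ⇒  (a,b)_∞ = -1.
Ram(-22700678, -2639) = {29, ∞}; no ℚ_29-point on the conic.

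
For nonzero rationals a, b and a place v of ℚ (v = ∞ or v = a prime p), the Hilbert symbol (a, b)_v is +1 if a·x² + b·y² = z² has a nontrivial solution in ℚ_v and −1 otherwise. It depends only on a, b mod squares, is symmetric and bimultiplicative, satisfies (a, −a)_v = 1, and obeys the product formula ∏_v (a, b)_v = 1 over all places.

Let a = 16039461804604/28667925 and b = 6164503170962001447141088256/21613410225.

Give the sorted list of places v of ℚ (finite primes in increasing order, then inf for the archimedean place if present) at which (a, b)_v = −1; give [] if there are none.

[2, 17, 23, 37]

Mod squares: a ≡ 5083, b ≡ 57239. Check v ∈ {∞, 2, 3, 5, 7, 11, 13, 17, 23, 37}.
v=11: a=11^-2·(≡1), b=11^-4·(≡8) mod 11; (1|11)=+1, (8|11)=-1; (−1)^{-2·-4·5}·(+1)^-4·(-1)^-2 = +1.
v=17: a=17^3·(≡6), b=17^5·(≡16) mod 17; (6|17)=-1, (16|17)=+1; (−1)^{3·5·8}·(-1)^5·(+1)^3 = -1.
v=23: a=23^3·(≡7), b=23^4·(≡20) mod 23; (7|23)=-1, (20|23)=-1; (−1)^{3·4·11}·(-1)^4·(-1)^3 = -1.
v=7: a=7^2·(≡2), b=7^5·(≡4) mod 7; (2|7)=+1, (4|7)=+1; (−1)^{2·5·3}·(+1)^5·(+1)^2 = +1.
v=∞: 5083 > 0 and 57239 > 0  ⇒  (a,b)_∞ = +1.
v=13: a=13^-1·(≡12), b=13^1·(≡3) mod 13; (12|13)=+1, (3|13)=+1; (−1)^{-1·1·6}·(+1)^1·(+1)^-1 = +1.
v=3: a=3^-6·(≡1), b=3^-10·(≡2) mod 3; (1|3)=+1, (2|3)=-1; (−1)^{-6·-10·1}·(+1)^-10·(-1)^-6 = +1.
v=37: a=37^2·(≡8), b=37^5·(≡11) mod 37; (8|37)=-1, (11|37)=+1; (−1)^{2·5·18}·(-1)^5·(+1)^2 = -1.
v=5: a=5^-2·(≡2), b=5^-2·(≡4) mod 5; (2|5)=-1, (4|5)=+1; (−1)^{-2·-2·2}·(-1)^-2·(+1)^-2 = +1.
v=2: v_2(a)=2, v_2(b)=10; units ≡ 3, 7 (mod 8); ε·ε+αω+βω = 1·1+2·0+10·1 ≡ 1  ⇒  (a,b)_2 = -1.
Ram(5083, 57239) = {2, 17, 23, 37}; no ℚ_2-point on the conic.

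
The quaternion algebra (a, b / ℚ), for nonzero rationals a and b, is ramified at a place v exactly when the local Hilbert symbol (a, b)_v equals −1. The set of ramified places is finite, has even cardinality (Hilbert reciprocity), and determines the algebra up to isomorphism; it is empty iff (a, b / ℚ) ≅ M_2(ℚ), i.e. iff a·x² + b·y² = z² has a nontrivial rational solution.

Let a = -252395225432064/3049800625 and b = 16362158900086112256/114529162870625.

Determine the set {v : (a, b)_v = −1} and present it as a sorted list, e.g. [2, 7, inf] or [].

(a, b) ≡ (-221, 55913) mod (ℚ^×)²; places V = {2, 3, 5, 11, 13, 17, 23, 47, ∞}.
(a,b)_47: α=-4, u≡8; β=-6, v≡40 (mod 47); (8|47)=+1, (40|47)=-1; sign (−1)^0·+1^-6·-1^-4 = +1.
(a,b)_2: α=14, β=16; u≡3, v≡1 (mod 8); ε(u)ε(v)=1·0, αω(v)=14·0, βω(u)=16·1; sum ≡ 0  ⇒  +1.
(a,b)_∞: sgn(-221)=−, sgn(55913)=+, so +1.
(a,b)_17: α=1, u≡16; β=-1, v≡8 (mod 17); (16|17)=+1, (8|17)=+1; sign (−1)^0·+1^-1·+1^1 = +1.
(a,b)_5: α=-4, u≡1; β=-4, v≡2 (mod 5); (1|5)=+1, (2|5)=-1; sign (−1)^0·+1^-4·-1^-4 = +1.
(a,b)_13: α=1, u≡12; β=1, v≡11 (mod 13); (12|13)=+1, (11|13)=-1; sign (−1)^0·+1^1·-1^1 = -1.
(a,b)_23: α=2, u≡13; β=3, v≡16 (mod 23); (13|23)=+1, (16|23)=+1; sign (−1)^0·+1^3·+1^2 = +1.
(a,b)_11: α=4, u≡7; β=7, v≡9 (mod 11); (7|11)=-1, (9|11)=+1; sign (−1)^0·-1^7·+1^4 = -1.
(a,b)_3: α=2, u≡1; β=4, v≡2 (mod 3); (1|3)=+1, (2|3)=-1; sign (−1)^0·+1^4·-1^2 = +1.
(-221, 55913 / ℚ) ramifies at {11, 13}: a division algebra.

[11, 13]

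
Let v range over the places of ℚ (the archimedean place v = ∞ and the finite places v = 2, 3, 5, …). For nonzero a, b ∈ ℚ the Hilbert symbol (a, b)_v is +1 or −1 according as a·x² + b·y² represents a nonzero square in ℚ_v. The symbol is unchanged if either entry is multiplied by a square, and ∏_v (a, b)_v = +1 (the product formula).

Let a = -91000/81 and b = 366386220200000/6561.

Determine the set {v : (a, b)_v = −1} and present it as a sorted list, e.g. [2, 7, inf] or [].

(a, b) ≡ (-910, 6545) mod (ℚ^×)²; places V = {2, 3, 5, 7, 11, 13, 17, ∞}.
(a,b)_11: α=0, u≡9; β=1, v≡9 (mod 11); (9|11)=+1, (9|11)=+1; sign (−1)^0·+1^1·+1^0 = +1.
(a,b)_2: α=3, β=6; u≡1, v≡1 (mod 8); ε(u)ε(v)=0·0, αω(v)=3·0, βω(u)=6·0; sum ≡ 0  ⇒  +1.
(a,b)_13: α=1, u≡11; β=4, v≡2 (mod 13); (11|13)=-1, (2|13)=-1; sign (−1)^0·-1^4·-1^1 = -1.
(a,b)_∞: sgn(-910)=−, sgn(6545)=+, so +1.
(a,b)_5: α=3, u≡2; β=5, v≡4 (mod 5); (2|5)=-1, (4|5)=+1; sign (−1)^0·-1^5·+1^3 = -1.
(a,b)_3: α=-4, u≡2; β=-8, v≡2 (mod 3); (2|3)=-1, (2|3)=-1; sign (−1)^0·-1^-8·-1^-4 = +1.
(a,b)_17: α=0, u≡4; β=1, v≡12 (mod 17); (4|17)=+1, (12|17)=-1; sign (−1)^0·+1^1·-1^0 = +1.
(a,b)_7: α=1, u≡5; β=3, v≡4 (mod 7); (5|7)=-1, (4|7)=+1; sign (−1)^1·-1^3·+1^1 = +1.
Ram(-910, 6545) = {5, 13}; no ℚ_5-point on the conic.

[5, 13]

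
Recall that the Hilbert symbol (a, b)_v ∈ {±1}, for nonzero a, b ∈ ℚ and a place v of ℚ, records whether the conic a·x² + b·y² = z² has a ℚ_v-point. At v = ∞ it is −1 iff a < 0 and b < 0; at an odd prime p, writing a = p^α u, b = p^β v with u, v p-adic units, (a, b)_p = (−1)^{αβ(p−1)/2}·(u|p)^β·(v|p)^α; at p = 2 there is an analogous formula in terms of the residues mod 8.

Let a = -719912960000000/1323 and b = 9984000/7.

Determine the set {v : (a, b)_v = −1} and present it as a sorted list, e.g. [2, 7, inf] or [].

Mod squares: a ≡ -195, b ≡ 2730. Check v ∈ {∞, 2, 3, 5, 7, 13}.
v=3: a=3^-3·(≡1), b=3^1·(≡1) mod 3; (1|3)=+1, (1|3)=+1; (−1)^{-3·1·1}·(+1)^1·(+1)^-3 = -1.
v=∞: -195 < 0 and 2730 > 0  ⇒  (a,b)_∞ = +1.
v=7: a=7^-2·(≡4), b=7^-1·(≡5) mod 7; (4|7)=+1, (5|7)=-1; (−1)^{-2·-1·3}·(+1)^-1·(-1)^-2 = +1.
v=5: a=5^7·(≡4), b=5^3·(≡1) mod 5; (4|5)=+1, (1|5)=+1; (−1)^{7·3·2}·(+1)^3·(+1)^7 = +1.
v=13: a=13^3·(≡5), b=13^1·(≡11) mod 13; (5|13)=-1, (11|13)=-1; (−1)^{3·1·6}·(-1)^1·(-1)^3 = +1.
v=2: v_2(a)=22, v_2(b)=11; units ≡ 5, 5 (mod 8); ε·ε+αω+βω = 0·0+22·1+11·1 ≡ 1  ⇒  (a,b)_2 = -1.
(-195, 2730 / ℚ) ramifies at {2, 3}: a division algebra.

[2, 3]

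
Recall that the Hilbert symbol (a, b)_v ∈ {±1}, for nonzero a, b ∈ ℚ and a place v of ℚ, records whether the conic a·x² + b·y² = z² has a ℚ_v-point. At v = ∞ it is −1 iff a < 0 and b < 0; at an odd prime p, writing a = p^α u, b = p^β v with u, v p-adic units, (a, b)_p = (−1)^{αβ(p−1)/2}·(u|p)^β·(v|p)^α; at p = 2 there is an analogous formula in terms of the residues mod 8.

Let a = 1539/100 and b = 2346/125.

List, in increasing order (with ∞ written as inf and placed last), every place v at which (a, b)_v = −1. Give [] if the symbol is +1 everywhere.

Mod squares: a ≡ 19, b ≡ 11730. Check v ∈ {∞, 2, 3, 5, 17, 19, 23}.
v=∞: 19 > 0 and 11730 > 0  ⇒  (a,b)_∞ = +1.
v=19: a=19^1·(≡1), b=19^0·(≡6) mod 19; (1|19)=+1, (6|19)=+1; (−1)^{1·0·9}·(+1)^0·(+1)^1 = +1.
v=17: a=17^0·(≡4), b=17^1·(≡6) mod 17; (4|17)=+1, (6|17)=-1; (−1)^{0·1·8}·(+1)^1·(-1)^0 = +1.
v=3: a=3^4·(≡1), b=3^1·(≡1) mod 3; (1|3)=+1, (1|3)=+1; (−1)^{4·1·1}·(+1)^1·(+1)^4 = +1.
v=5: a=5^-2·(≡1), b=5^-3·(≡1) mod 5; (1|5)=+1, (1|5)=+1; (−1)^{-2·-3·2}·(+1)^-3·(+1)^-2 = +1.
v=23: a=23^0·(≡17), b=23^1·(≡1) mod 23; (17|23)=-1, (1|23)=+1; (−1)^{0·1·11}·(-1)^1·(+1)^0 = -1.
v=2: v_2(a)=-2, v_2(b)=1; units ≡ 3, 1 (mod 8); ε·ε+αω+βω = 1·0+-2·0+1·1 ≡ 1  ⇒  (a,b)_2 = -1.
Ram(19, 11730) = {2, 23}; no ℚ_2-point on the conic.

[2, 23]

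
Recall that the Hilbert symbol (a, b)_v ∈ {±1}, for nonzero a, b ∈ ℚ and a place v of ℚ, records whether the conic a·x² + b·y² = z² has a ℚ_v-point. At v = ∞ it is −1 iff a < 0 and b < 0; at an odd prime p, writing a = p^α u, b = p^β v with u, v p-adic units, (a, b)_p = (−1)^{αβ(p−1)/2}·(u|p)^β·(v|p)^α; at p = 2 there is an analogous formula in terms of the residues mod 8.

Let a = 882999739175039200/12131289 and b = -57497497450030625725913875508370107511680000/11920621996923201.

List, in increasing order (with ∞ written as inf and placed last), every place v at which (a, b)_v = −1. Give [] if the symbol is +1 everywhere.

[2, 29]

(a, b) ≡ (3624478, -139403) mod (ℚ^×)²; places V = {2, 3, 5, 11, 13, 19, 23, 29, 37, 43, ∞}.
(a,b)_13: α=1, u≡11; β=2, v≡4 (mod 13); (11|13)=-1, (4|13)=+1; sign (−1)^0·-1^2·+1^1 = +1.
(a,b)_43: α=-2, u≡34; β=-4, v≡39 (mod 43); (34|43)=-1, (39|43)=-1; sign (−1)^0·-1^-4·-1^-2 = +1.
(a,b)_23: α=3, u≡16; β=9, v≡20 (mod 23); (16|23)=+1, (20|23)=-1; sign (−1)^1·+1^9·-1^3 = +1.
(a,b)_29: α=3, u≡21; β=7, v≡9 (mod 29); (21|29)=-1, (9|29)=+1; sign (−1)^0·-1^7·+1^3 = -1.
(a,b)_3: α=-8, u≡1; β=-20, v≡1 (mod 3); (1|3)=+1, (1|3)=+1; sign (−1)^0·+1^-20·+1^-8 = +1.
(a,b)_2: α=5, β=10; u≡7, v≡5 (mod 8); ε(u)ε(v)=1·0, αω(v)=5·1, βω(u)=10·0; sum ≡ 1  ⇒  -1.
(a,b)_5: α=2, u≡2; β=4, v≡2 (mod 5); (2|5)=-1, (2|5)=-1; sign (−1)^0·-1^4·-1^2 = +1.
(a,b)_∞: sgn(3624478)=+, sgn(-139403)=−, so +1.
(a,b)_37: α=2, u≡31; β=4, v≡6 (mod 37); (31|37)=-1, (6|37)=-1; sign (−1)^0·-1^4·-1^2 = +1.
(a,b)_19: α=1, u≡15; β=3, v≡6 (mod 19); (15|19)=-1, (6|19)=+1; sign (−1)^1·-1^3·+1^1 = +1.
(a,b)_11: α=1, u≡3; β=3, v≡6 (mod 11); (3|11)=+1, (6|11)=-1; sign (−1)^1·+1^3·-1^1 = +1.
Ram(3624478, -139403) = {2, 29}; no ℚ_2-point on the conic.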